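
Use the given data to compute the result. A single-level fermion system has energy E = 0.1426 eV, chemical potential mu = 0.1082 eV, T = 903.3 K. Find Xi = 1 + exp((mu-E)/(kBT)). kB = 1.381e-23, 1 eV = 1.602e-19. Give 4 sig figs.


Step 1: (mu - E) = 0.1082 - 0.1426 = -0.0344 eV
Step 2: x = (mu-E)*eV/(kB*T) = -0.0344*1.602e-19/(1.381e-23*903.3) = -0.4418
Step 3: exp(x) = 0.6429
Step 4: Xi = 1 + 0.6429 = 1.643

1.643


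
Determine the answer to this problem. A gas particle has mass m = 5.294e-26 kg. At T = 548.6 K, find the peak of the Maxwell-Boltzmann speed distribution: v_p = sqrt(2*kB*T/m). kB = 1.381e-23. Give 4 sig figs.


Step 1: Numerator = 2*kB*T = 2*1.381e-23*548.6 = 1.515e-20
Step 2: Ratio = 1.515e-20 / 5.294e-26 = 2.862e+05
Step 3: v_p = sqrt(2.862e+05) = 535 m/s

535


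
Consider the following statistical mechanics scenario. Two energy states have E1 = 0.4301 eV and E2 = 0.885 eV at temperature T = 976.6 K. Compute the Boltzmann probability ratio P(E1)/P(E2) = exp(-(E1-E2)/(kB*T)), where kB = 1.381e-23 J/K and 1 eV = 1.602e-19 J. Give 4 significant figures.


Step 1: Compute energy difference dE = E1 - E2 = 0.4301 - 0.885 = -0.4549 eV
Step 2: Convert to Joules: dE_J = -0.4549 * 1.602e-19 = -7.287e-20 J
Step 3: Compute exponent = -dE_J / (kB * T) = -(-7.287e-20) / (1.381e-23 * 976.6) = 5.403
Step 4: P(E1)/P(E2) = exp(5.403) = 222.2

222.2


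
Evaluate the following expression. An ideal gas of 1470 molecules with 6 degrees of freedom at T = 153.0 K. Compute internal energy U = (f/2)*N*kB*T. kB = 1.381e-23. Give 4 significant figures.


Step 1: f/2 = 6/2 = 3.0
Step 2: N*kB*T = 1470*1.381e-23*153.0 = 3.106e-18
Step 3: U = 3.0 * 3.106e-18 = 9.318e-18 J

9.318e-18


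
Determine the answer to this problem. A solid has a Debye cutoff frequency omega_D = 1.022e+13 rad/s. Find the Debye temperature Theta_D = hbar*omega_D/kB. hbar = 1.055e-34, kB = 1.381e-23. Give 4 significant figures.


Step 1: hbar*omega_D = 1.055e-34 * 1.022e+13 = 1.078e-21 J
Step 2: Theta_D = 1.078e-21 / 1.381e-23
Step 3: Theta_D = 78.07 K

78.07


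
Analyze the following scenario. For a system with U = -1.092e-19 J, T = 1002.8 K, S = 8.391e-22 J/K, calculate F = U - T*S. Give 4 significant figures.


Step 1: T*S = 1002.8 * 8.391e-22 = 8.414e-19 J
Step 2: F = U - T*S = -1.092e-19 - 8.414e-19
Step 3: F = -9.506e-19 J

-9.506e-19


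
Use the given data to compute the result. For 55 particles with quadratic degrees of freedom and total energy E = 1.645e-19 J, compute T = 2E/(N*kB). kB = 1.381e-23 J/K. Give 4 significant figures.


Step 1: Numerator = 2*E = 2*1.645e-19 = 3.29e-19 J
Step 2: Denominator = N*kB = 55*1.381e-23 = 7.595e-22
Step 3: T = 3.29e-19 / 7.595e-22 = 433.2 K

433.2


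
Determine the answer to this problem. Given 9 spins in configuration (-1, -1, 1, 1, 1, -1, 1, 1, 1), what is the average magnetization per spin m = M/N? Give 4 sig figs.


Step 1: Count up spins (+1): 6, down spins (-1): 3
Step 2: Total magnetization M = 6 - 3 = 3
Step 3: m = M/N = 3/9 = 0.3333

0.3333


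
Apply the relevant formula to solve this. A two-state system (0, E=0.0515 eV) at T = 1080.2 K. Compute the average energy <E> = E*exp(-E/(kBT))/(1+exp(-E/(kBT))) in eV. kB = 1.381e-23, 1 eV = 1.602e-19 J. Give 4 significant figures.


Step 1: beta*E = 0.0515*1.602e-19/(1.381e-23*1080.2) = 0.5531
Step 2: exp(-beta*E) = 0.5752
Step 3: <E> = 0.0515*0.5752/(1+0.5752) = 0.01881 eV

0.01881


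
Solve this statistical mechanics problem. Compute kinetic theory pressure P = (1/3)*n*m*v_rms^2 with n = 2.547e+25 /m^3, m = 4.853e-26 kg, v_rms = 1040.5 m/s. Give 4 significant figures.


Step 1: v_rms^2 = 1040.5^2 = 1.083e+06
Step 2: n*m = 2.547e+25*4.853e-26 = 1.236
Step 3: P = (1/3)*1.236*1.083e+06 = 4.461e+05 Pa

4.461e+05


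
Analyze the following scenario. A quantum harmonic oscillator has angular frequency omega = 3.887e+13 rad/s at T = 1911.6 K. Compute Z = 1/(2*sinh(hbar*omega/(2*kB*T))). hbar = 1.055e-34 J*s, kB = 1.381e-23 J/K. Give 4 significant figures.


Step 1: Compute x = hbar*omega/(kB*T) = 1.055e-34*3.887e+13/(1.381e-23*1911.6) = 0.1553
Step 2: x/2 = 0.07767
Step 3: sinh(x/2) = 0.07775
Step 4: Z = 1/(2*0.07775) = 6.431

6.431


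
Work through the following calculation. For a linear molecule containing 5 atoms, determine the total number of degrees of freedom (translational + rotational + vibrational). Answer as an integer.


Step 1: Translational DOF = 3
Step 2: Rotational DOF (linear) = 2
Step 3: Vibrational DOF = 3*5 - 5 = 10
Step 4: Total = 3 + 2 + 10 = 15

15


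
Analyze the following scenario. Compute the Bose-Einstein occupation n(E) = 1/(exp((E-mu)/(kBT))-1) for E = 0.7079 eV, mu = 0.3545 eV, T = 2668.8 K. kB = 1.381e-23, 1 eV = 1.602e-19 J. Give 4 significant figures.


Step 1: (E - mu) = 0.3534 eV
Step 2: x = (E-mu)*eV/(kB*T) = 0.3534*1.602e-19/(1.381e-23*2668.8) = 1.536
Step 3: exp(x) = 4.646
Step 4: n = 1/(exp(x)-1) = 0.2742

0.2742


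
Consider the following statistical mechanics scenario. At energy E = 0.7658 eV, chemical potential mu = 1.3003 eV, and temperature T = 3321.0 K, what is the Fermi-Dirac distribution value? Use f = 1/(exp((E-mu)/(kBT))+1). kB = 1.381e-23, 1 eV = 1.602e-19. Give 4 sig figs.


Step 1: (E - mu) = 0.7658 - 1.3003 = -0.5345 eV
Step 2: Convert: (E-mu)*eV = -8.563e-20 J
Step 3: x = (E-mu)*eV/(kB*T) = -1.867
Step 4: f = 1/(exp(-1.867)+1) = 0.8661

0.8661


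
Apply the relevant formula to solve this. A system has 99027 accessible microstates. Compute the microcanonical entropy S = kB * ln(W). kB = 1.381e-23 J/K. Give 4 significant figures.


Step 1: ln(W) = ln(99027) = 11.5
Step 2: S = kB * ln(W) = 1.381e-23 * 11.5
Step 3: S = 1.589e-22 J/K

1.589e-22


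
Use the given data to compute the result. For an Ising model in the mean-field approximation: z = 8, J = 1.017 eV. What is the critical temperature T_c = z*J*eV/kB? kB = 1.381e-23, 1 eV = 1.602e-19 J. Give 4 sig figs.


Step 1: z*J = 8*1.017 = 8.136 eV
Step 2: Convert to Joules: 8.136*1.602e-19 = 1.303e-18 J
Step 3: T_c = 1.303e-18 / 1.381e-23 = 9.438e+04 K

9.438e+04


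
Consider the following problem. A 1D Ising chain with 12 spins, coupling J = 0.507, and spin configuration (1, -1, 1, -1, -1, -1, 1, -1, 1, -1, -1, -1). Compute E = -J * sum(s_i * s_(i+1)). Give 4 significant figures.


Step 1: Nearest-neighbor products: -1, -1, -1, 1, 1, -1, -1, -1, -1, 1, 1
Step 2: Sum of products = -3
Step 3: E = -0.507 * -3 = 1.521

1.521


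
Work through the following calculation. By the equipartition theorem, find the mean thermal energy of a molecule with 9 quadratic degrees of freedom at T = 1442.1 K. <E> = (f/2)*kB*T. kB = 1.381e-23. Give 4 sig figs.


Step 1: f/2 = 9/2 = 4.5
Step 2: kB*T = 1.381e-23 * 1442.1 = 1.992e-20
Step 3: <E> = 4.5 * 1.992e-20 = 8.962e-20 J

8.962e-20


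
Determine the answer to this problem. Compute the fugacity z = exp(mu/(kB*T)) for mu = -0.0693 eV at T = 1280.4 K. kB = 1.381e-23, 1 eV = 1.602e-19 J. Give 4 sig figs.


Step 1: Convert mu to Joules: -0.0693*1.602e-19 = -1.11e-20 J
Step 2: kB*T = 1.381e-23*1280.4 = 1.768e-20 J
Step 3: mu/(kB*T) = -0.6279
Step 4: z = exp(-0.6279) = 0.5337

0.5337


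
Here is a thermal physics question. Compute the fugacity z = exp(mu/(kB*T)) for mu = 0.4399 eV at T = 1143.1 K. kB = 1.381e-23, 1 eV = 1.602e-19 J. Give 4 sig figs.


Step 1: Convert mu to Joules: 0.4399*1.602e-19 = 7.047e-20 J
Step 2: kB*T = 1.381e-23*1143.1 = 1.579e-20 J
Step 3: mu/(kB*T) = 4.464
Step 4: z = exp(4.464) = 86.85

86.85


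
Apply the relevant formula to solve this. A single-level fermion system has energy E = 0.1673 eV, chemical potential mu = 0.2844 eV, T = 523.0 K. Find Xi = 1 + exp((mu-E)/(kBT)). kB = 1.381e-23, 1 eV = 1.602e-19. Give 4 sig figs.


Step 1: (mu - E) = 0.2844 - 0.1673 = 0.1171 eV
Step 2: x = (mu-E)*eV/(kB*T) = 0.1171*1.602e-19/(1.381e-23*523.0) = 2.597
Step 3: exp(x) = 13.43
Step 4: Xi = 1 + 13.43 = 14.43

14.43


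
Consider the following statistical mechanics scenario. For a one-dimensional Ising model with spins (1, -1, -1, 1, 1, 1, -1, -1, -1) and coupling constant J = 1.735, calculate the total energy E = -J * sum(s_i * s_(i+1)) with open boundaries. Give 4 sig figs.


Step 1: Nearest-neighbor products: -1, 1, -1, 1, 1, -1, 1, 1
Step 2: Sum of products = 2
Step 3: E = -1.735 * 2 = -3.47

-3.47


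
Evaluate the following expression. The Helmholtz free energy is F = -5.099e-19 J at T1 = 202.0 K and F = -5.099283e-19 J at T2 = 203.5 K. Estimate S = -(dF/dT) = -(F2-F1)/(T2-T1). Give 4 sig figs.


Step 1: dF = F2 - F1 = -5.099283e-19 - (-5.099e-19) = -2.83e-23 J
Step 2: dT = T2 - T1 = 203.5 - 202.0 = 1.5 K
Step 3: S = -dF/dT = -(-2.83e-23)/1.5 = 1.887e-23 J/K

1.887e-23


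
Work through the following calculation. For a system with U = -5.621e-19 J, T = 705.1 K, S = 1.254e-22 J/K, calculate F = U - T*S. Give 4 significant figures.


Step 1: T*S = 705.1 * 1.254e-22 = 8.842e-20 J
Step 2: F = U - T*S = -5.621e-19 - 8.842e-20
Step 3: F = -6.505e-19 J

-6.505e-19


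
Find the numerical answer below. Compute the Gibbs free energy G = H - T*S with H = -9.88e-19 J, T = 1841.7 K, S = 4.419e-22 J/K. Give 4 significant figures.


Step 1: T*S = 1841.7 * 4.419e-22 = 8.138e-19 J
Step 2: G = H - T*S = -9.88e-19 - 8.138e-19
Step 3: G = -1.802e-18 J

-1.802e-18


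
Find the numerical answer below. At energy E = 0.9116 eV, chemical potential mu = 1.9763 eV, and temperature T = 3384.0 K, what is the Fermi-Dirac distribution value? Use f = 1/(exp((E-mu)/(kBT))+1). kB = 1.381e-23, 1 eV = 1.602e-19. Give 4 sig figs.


Step 1: (E - mu) = 0.9116 - 1.9763 = -1.065 eV
Step 2: Convert: (E-mu)*eV = -1.706e-19 J
Step 3: x = (E-mu)*eV/(kB*T) = -3.65
Step 4: f = 1/(exp(-3.65)+1) = 0.9747

0.9747


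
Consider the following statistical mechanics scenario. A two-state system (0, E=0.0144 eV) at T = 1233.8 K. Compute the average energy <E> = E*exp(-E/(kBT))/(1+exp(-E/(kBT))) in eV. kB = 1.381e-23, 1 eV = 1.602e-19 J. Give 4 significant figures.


Step 1: beta*E = 0.0144*1.602e-19/(1.381e-23*1233.8) = 0.1354
Step 2: exp(-beta*E) = 0.8734
Step 3: <E> = 0.0144*0.8734/(1+0.8734) = 0.006713 eV

0.006713


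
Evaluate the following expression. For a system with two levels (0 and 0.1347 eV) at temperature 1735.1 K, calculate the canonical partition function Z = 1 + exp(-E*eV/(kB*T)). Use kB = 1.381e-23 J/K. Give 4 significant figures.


Step 1: Compute beta*E = E*eV/(kB*T) = 0.1347*1.602e-19/(1.381e-23*1735.1) = 0.9006
Step 2: exp(-beta*E) = exp(-0.9006) = 0.4063
Step 3: Z = 1 + 0.4063 = 1.406

1.406


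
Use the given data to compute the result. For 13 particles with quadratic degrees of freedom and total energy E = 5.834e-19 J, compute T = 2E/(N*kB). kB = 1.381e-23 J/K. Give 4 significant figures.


Step 1: Numerator = 2*E = 2*5.834e-19 = 1.167e-18 J
Step 2: Denominator = N*kB = 13*1.381e-23 = 1.795e-22
Step 3: T = 1.167e-18 / 1.795e-22 = 6499 K

6499


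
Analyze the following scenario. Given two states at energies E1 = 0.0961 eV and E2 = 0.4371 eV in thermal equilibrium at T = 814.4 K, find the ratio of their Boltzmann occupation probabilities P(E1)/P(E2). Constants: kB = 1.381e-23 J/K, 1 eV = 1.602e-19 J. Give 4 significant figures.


Step 1: Compute energy difference dE = E1 - E2 = 0.0961 - 0.4371 = -0.341 eV
Step 2: Convert to Joules: dE_J = -0.341 * 1.602e-19 = -5.463e-20 J
Step 3: Compute exponent = -dE_J / (kB * T) = -(-5.463e-20) / (1.381e-23 * 814.4) = 4.857
Step 4: P(E1)/P(E2) = exp(4.857) = 128.7

128.7


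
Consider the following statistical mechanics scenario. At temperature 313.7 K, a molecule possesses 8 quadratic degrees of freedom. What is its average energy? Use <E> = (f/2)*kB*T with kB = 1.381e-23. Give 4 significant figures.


Step 1: f/2 = 8/2 = 4
Step 2: kB*T = 1.381e-23 * 313.7 = 4.332e-21
Step 3: <E> = 4 * 4.332e-21 = 1.733e-20 J

1.733e-20


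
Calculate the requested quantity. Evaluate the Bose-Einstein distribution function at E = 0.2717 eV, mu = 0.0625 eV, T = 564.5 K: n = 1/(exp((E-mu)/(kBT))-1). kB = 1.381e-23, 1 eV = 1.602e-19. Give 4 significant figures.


Step 1: (E - mu) = 0.2092 eV
Step 2: x = (E-mu)*eV/(kB*T) = 0.2092*1.602e-19/(1.381e-23*564.5) = 4.299
Step 3: exp(x) = 73.63
Step 4: n = 1/(exp(x)-1) = 0.01377

0.01377


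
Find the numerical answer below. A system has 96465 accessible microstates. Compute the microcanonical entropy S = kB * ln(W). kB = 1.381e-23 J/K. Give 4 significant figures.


Step 1: ln(W) = ln(96465) = 11.48
Step 2: S = kB * ln(W) = 1.381e-23 * 11.48
Step 3: S = 1.585e-22 J/K

1.585e-22


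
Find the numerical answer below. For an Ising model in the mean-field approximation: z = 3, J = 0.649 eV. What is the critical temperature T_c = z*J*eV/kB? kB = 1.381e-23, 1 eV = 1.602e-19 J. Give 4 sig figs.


Step 1: z*J = 3*0.649 = 1.947 eV
Step 2: Convert to Joules: 1.947*1.602e-19 = 3.119e-19 J
Step 3: T_c = 3.119e-19 / 1.381e-23 = 2.259e+04 K

2.259e+04


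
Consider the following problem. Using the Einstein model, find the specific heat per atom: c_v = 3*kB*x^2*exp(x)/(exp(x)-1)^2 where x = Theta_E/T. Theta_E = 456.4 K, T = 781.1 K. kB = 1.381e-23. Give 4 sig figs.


Step 1: x = Theta_E/T = 456.4/781.1 = 0.5843
Step 2: x^2 = 0.3414
Step 3: exp(x) = 1.794
Step 4: c_v = 3*1.381e-23*0.3414*1.794/(1.794-1)^2 = 4.027e-23

4.027e-23


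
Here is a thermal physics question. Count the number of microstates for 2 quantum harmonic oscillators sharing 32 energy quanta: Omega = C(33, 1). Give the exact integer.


Step 1: Use binomial coefficient C(33, 1)
Step 2: Numerator = 33! / 32!
Step 3: Denominator = 1!
Step 4: Omega = 33

33


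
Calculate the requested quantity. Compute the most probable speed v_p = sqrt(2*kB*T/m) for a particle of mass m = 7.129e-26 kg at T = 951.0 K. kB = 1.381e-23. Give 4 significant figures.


Step 1: Numerator = 2*kB*T = 2*1.381e-23*951.0 = 2.627e-20
Step 2: Ratio = 2.627e-20 / 7.129e-26 = 3.684e+05
Step 3: v_p = sqrt(3.684e+05) = 607 m/s

607


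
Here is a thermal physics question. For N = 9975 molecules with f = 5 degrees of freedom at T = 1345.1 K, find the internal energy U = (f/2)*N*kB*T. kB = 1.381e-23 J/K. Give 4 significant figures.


Step 1: f/2 = 5/2 = 2.5
Step 2: N*kB*T = 9975*1.381e-23*1345.1 = 1.853e-16
Step 3: U = 2.5 * 1.853e-16 = 4.632e-16 J

4.632e-16


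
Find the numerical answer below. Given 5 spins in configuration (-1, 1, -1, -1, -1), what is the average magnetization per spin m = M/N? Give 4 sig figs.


Step 1: Count up spins (+1): 1, down spins (-1): 4
Step 2: Total magnetization M = 1 - 4 = -3
Step 3: m = M/N = -3/5 = -0.6

-0.6


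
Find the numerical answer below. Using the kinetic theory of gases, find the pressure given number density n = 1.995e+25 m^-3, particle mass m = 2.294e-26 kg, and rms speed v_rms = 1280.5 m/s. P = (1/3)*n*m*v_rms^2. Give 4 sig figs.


Step 1: v_rms^2 = 1280.5^2 = 1.64e+06
Step 2: n*m = 1.995e+25*2.294e-26 = 0.4577
Step 3: P = (1/3)*0.4577*1.64e+06 = 2.501e+05 Pa

2.501e+05


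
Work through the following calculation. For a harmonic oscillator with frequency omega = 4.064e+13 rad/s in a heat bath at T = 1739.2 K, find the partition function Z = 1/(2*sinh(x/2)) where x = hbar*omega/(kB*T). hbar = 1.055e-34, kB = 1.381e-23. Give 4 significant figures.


Step 1: Compute x = hbar*omega/(kB*T) = 1.055e-34*4.064e+13/(1.381e-23*1739.2) = 0.1785
Step 2: x/2 = 0.08926
Step 3: sinh(x/2) = 0.08937
Step 4: Z = 1/(2*0.08937) = 5.594

5.594


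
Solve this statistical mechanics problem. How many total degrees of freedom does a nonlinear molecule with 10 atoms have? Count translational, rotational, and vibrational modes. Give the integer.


Step 1: Translational DOF = 3
Step 2: Rotational DOF (nonlinear) = 3
Step 3: Vibrational DOF = 3*10 - 6 = 24
Step 4: Total = 3 + 3 + 24 = 30

30


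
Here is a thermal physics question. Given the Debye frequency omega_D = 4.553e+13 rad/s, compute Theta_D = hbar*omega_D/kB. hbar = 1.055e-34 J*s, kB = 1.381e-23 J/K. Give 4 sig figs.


Step 1: hbar*omega_D = 1.055e-34 * 4.553e+13 = 4.803e-21 J
Step 2: Theta_D = 4.803e-21 / 1.381e-23
Step 3: Theta_D = 347.8 K

347.8


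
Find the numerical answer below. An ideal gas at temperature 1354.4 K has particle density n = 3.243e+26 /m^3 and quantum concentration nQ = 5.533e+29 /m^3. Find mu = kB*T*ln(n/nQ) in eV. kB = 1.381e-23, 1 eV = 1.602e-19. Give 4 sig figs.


Step 1: n/nQ = 3.243e+26/5.533e+29 = 0.0005861
Step 2: ln(n/nQ) = -7.442
Step 3: mu = kB*T*ln(n/nQ) = 1.87e-20*-7.442 = -1.392e-19 J
Step 4: Convert to eV: -1.392e-19/1.602e-19 = -0.8689 eV

-0.8689


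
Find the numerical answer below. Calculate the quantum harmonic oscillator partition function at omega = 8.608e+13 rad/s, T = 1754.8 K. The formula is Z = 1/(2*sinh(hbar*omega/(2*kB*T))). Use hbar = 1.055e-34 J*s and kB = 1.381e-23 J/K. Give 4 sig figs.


Step 1: Compute x = hbar*omega/(kB*T) = 1.055e-34*8.608e+13/(1.381e-23*1754.8) = 0.3747
Step 2: x/2 = 0.1874
Step 3: sinh(x/2) = 0.1885
Step 4: Z = 1/(2*0.1885) = 2.653

2.653


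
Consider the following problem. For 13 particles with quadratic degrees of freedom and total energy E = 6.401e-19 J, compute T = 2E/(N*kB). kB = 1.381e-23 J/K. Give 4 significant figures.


Step 1: Numerator = 2*E = 2*6.401e-19 = 1.28e-18 J
Step 2: Denominator = N*kB = 13*1.381e-23 = 1.795e-22
Step 3: T = 1.28e-18 / 1.795e-22 = 7131 K

7131


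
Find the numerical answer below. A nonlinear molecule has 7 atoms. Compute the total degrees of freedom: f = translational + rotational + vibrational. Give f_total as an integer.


Step 1: Translational DOF = 3
Step 2: Rotational DOF (nonlinear) = 3
Step 3: Vibrational DOF = 3*7 - 6 = 15
Step 4: Total = 3 + 3 + 15 = 21

21


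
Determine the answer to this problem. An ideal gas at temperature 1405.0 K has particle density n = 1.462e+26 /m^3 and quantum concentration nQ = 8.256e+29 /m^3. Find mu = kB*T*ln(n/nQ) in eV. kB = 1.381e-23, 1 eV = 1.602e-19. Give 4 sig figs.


Step 1: n/nQ = 1.462e+26/8.256e+29 = 0.0001771
Step 2: ln(n/nQ) = -8.639
Step 3: mu = kB*T*ln(n/nQ) = 1.94e-20*-8.639 = -1.676e-19 J
Step 4: Convert to eV: -1.676e-19/1.602e-19 = -1.046 eV

-1.046


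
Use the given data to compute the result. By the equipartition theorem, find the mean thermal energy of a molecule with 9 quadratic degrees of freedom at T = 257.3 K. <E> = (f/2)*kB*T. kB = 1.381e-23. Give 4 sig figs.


Step 1: f/2 = 9/2 = 4.5
Step 2: kB*T = 1.381e-23 * 257.3 = 3.553e-21
Step 3: <E> = 4.5 * 3.553e-21 = 1.599e-20 J

1.599e-20


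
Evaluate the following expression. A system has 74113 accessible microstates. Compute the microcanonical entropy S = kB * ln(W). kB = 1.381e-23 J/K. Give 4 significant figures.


Step 1: ln(W) = ln(74113) = 11.21
Step 2: S = kB * ln(W) = 1.381e-23 * 11.21
Step 3: S = 1.549e-22 J/K

1.549e-22


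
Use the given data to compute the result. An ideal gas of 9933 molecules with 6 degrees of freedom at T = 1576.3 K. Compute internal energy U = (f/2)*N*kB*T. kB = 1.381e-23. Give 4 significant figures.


Step 1: f/2 = 6/2 = 3.0
Step 2: N*kB*T = 9933*1.381e-23*1576.3 = 2.162e-16
Step 3: U = 3.0 * 2.162e-16 = 6.487e-16 J

6.487e-16


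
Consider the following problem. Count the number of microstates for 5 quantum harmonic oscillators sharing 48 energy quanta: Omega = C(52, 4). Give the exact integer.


Step 1: Use binomial coefficient C(52, 4)
Step 2: Numerator = 52! / 48!
Step 3: Denominator = 4!
Step 4: Omega = 270725

270725


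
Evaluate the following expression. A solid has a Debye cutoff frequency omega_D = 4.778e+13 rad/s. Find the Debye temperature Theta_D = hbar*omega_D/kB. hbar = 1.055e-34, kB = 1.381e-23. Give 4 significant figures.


Step 1: hbar*omega_D = 1.055e-34 * 4.778e+13 = 5.041e-21 J
Step 2: Theta_D = 5.041e-21 / 1.381e-23
Step 3: Theta_D = 365 K

365


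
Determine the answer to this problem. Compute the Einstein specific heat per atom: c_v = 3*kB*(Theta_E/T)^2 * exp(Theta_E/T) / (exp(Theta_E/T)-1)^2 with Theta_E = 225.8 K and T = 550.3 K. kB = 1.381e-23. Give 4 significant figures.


Step 1: x = Theta_E/T = 225.8/550.3 = 0.4103
Step 2: x^2 = 0.1684
Step 3: exp(x) = 1.507
Step 4: c_v = 3*1.381e-23*0.1684*1.507/(1.507-1)^2 = 4.085e-23

4.085e-23


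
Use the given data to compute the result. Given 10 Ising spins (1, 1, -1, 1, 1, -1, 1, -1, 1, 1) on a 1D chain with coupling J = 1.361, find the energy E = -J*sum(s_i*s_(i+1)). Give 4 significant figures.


Step 1: Nearest-neighbor products: 1, -1, -1, 1, -1, -1, -1, -1, 1
Step 2: Sum of products = -3
Step 3: E = -1.361 * -3 = 4.083

4.083


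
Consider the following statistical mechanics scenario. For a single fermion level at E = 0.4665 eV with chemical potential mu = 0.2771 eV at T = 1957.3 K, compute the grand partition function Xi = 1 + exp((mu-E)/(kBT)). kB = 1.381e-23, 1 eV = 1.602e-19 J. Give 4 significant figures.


Step 1: (mu - E) = 0.2771 - 0.4665 = -0.1894 eV
Step 2: x = (mu-E)*eV/(kB*T) = -0.1894*1.602e-19/(1.381e-23*1957.3) = -1.123
Step 3: exp(x) = 0.3255
Step 4: Xi = 1 + 0.3255 = 1.325

1.325


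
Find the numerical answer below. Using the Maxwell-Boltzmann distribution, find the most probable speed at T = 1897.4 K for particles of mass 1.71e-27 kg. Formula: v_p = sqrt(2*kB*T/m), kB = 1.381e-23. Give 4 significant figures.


Step 1: Numerator = 2*kB*T = 2*1.381e-23*1897.4 = 5.241e-20
Step 2: Ratio = 5.241e-20 / 1.71e-27 = 3.065e+07
Step 3: v_p = sqrt(3.065e+07) = 5536 m/s

5536


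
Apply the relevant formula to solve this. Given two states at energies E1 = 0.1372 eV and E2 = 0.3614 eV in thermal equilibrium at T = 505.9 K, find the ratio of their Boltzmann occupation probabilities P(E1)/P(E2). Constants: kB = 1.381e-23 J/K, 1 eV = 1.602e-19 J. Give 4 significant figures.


Step 1: Compute energy difference dE = E1 - E2 = 0.1372 - 0.3614 = -0.2242 eV
Step 2: Convert to Joules: dE_J = -0.2242 * 1.602e-19 = -3.592e-20 J
Step 3: Compute exponent = -dE_J / (kB * T) = -(-3.592e-20) / (1.381e-23 * 505.9) = 5.141
Step 4: P(E1)/P(E2) = exp(5.141) = 170.9

170.9


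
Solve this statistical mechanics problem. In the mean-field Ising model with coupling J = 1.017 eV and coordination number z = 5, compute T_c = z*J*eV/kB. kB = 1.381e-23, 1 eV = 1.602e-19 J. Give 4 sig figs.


Step 1: z*J = 5*1.017 = 5.085 eV
Step 2: Convert to Joules: 5.085*1.602e-19 = 8.146e-19 J
Step 3: T_c = 8.146e-19 / 1.381e-23 = 5.899e+04 K

5.899e+04


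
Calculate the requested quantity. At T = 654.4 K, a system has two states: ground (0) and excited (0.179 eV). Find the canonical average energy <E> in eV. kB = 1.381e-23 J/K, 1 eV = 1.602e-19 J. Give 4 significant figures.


Step 1: beta*E = 0.179*1.602e-19/(1.381e-23*654.4) = 3.173
Step 2: exp(-beta*E) = 0.04188
Step 3: <E> = 0.179*0.04188/(1+0.04188) = 0.007194 eV

0.007194


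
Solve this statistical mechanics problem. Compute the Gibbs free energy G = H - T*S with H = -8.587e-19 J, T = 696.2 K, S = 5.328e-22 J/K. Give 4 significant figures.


Step 1: T*S = 696.2 * 5.328e-22 = 3.709e-19 J
Step 2: G = H - T*S = -8.587e-19 - 3.709e-19
Step 3: G = -1.23e-18 J

-1.23e-18


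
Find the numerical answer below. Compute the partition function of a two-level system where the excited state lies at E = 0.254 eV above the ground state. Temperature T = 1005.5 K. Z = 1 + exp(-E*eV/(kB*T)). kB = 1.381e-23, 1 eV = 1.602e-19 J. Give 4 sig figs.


Step 1: Compute beta*E = E*eV/(kB*T) = 0.254*1.602e-19/(1.381e-23*1005.5) = 2.93
Step 2: exp(-beta*E) = exp(-2.93) = 0.05338
Step 3: Z = 1 + 0.05338 = 1.053

1.053


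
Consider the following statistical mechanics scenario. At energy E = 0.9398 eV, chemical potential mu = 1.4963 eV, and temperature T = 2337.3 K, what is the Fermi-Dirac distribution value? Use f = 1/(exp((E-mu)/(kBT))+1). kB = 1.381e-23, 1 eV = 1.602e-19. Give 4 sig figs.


Step 1: (E - mu) = 0.9398 - 1.4963 = -0.5565 eV
Step 2: Convert: (E-mu)*eV = -8.915e-20 J
Step 3: x = (E-mu)*eV/(kB*T) = -2.762
Step 4: f = 1/(exp(-2.762)+1) = 0.9406

0.9406


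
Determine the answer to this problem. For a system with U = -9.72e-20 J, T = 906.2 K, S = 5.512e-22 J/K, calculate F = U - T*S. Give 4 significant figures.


Step 1: T*S = 906.2 * 5.512e-22 = 4.995e-19 J
Step 2: F = U - T*S = -9.72e-20 - 4.995e-19
Step 3: F = -5.967e-19 J

-5.967e-19


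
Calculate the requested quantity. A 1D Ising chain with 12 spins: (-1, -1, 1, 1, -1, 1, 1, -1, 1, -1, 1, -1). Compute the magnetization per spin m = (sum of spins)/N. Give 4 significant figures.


Step 1: Count up spins (+1): 6, down spins (-1): 6
Step 2: Total magnetization M = 6 - 6 = 0
Step 3: m = M/N = 0/12 = 0

0


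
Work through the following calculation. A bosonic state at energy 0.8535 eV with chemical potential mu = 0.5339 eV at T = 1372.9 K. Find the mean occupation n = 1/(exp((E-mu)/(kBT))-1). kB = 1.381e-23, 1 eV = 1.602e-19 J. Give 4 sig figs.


Step 1: (E - mu) = 0.3196 eV
Step 2: x = (E-mu)*eV/(kB*T) = 0.3196*1.602e-19/(1.381e-23*1372.9) = 2.7
Step 3: exp(x) = 14.89
Step 4: n = 1/(exp(x)-1) = 0.07201

0.07201


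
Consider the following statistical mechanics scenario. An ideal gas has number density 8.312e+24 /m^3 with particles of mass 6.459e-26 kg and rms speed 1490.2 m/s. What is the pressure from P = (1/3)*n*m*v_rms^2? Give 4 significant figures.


Step 1: v_rms^2 = 1490.2^2 = 2.221e+06
Step 2: n*m = 8.312e+24*6.459e-26 = 0.5369
Step 3: P = (1/3)*0.5369*2.221e+06 = 3.974e+05 Pa

3.974e+05


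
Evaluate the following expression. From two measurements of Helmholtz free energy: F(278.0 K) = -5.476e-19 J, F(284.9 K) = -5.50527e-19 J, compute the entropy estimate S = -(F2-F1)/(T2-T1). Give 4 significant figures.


Step 1: dF = F2 - F1 = -5.50527e-19 - (-5.476e-19) = -2.927e-21 J
Step 2: dT = T2 - T1 = 284.9 - 278.0 = 6.9 K
Step 3: S = -dF/dT = -(-2.927e-21)/6.9 = 4.242e-22 J/K

4.242e-22


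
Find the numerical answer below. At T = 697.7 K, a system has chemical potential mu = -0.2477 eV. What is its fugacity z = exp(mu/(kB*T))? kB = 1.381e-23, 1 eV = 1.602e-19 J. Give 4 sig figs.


Step 1: Convert mu to Joules: -0.2477*1.602e-19 = -3.968e-20 J
Step 2: kB*T = 1.381e-23*697.7 = 9.635e-21 J
Step 3: mu/(kB*T) = -4.118
Step 4: z = exp(-4.118) = 0.01627

0.01627


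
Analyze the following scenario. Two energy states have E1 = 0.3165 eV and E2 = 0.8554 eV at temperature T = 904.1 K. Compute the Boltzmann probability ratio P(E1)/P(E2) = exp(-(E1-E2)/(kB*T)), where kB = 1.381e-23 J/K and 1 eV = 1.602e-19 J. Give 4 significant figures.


Step 1: Compute energy difference dE = E1 - E2 = 0.3165 - 0.8554 = -0.5389 eV
Step 2: Convert to Joules: dE_J = -0.5389 * 1.602e-19 = -8.633e-20 J
Step 3: Compute exponent = -dE_J / (kB * T) = -(-8.633e-20) / (1.381e-23 * 904.1) = 6.914
Step 4: P(E1)/P(E2) = exp(6.914) = 1007

1007


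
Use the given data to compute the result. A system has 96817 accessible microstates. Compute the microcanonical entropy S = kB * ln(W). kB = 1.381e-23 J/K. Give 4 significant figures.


Step 1: ln(W) = ln(96817) = 11.48
Step 2: S = kB * ln(W) = 1.381e-23 * 11.48
Step 3: S = 1.585e-22 J/K

1.585e-22


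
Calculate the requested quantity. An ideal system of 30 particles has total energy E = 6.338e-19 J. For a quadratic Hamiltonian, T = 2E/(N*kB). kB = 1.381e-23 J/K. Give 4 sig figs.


Step 1: Numerator = 2*E = 2*6.338e-19 = 1.268e-18 J
Step 2: Denominator = N*kB = 30*1.381e-23 = 4.143e-22
Step 3: T = 1.268e-18 / 4.143e-22 = 3060 K

3060


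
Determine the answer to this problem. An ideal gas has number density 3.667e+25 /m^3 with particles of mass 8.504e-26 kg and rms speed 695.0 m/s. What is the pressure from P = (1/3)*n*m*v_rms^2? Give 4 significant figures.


Step 1: v_rms^2 = 695.0^2 = 4.83e+05
Step 2: n*m = 3.667e+25*8.504e-26 = 3.118
Step 3: P = (1/3)*3.118*4.83e+05 = 5.021e+05 Pa

5.021e+05


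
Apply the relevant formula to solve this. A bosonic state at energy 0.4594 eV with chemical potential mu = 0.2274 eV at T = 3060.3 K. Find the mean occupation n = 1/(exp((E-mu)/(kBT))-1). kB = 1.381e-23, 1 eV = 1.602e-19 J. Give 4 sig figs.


Step 1: (E - mu) = 0.232 eV
Step 2: x = (E-mu)*eV/(kB*T) = 0.232*1.602e-19/(1.381e-23*3060.3) = 0.8794
Step 3: exp(x) = 2.409
Step 4: n = 1/(exp(x)-1) = 0.7095

0.7095


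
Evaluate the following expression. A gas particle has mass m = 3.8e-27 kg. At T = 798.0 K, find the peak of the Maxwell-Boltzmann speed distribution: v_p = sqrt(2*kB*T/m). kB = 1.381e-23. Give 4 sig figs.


Step 1: Numerator = 2*kB*T = 2*1.381e-23*798.0 = 2.204e-20
Step 2: Ratio = 2.204e-20 / 3.8e-27 = 5.8e+06
Step 3: v_p = sqrt(5.8e+06) = 2408 m/s

2408


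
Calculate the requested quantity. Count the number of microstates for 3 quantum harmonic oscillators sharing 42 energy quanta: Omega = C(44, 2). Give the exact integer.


Step 1: Use binomial coefficient C(44, 2)
Step 2: Numerator = 44! / 42!
Step 3: Denominator = 2!
Step 4: Omega = 946

946


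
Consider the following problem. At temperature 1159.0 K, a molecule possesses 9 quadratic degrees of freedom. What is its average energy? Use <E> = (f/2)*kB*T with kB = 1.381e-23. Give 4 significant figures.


Step 1: f/2 = 9/2 = 4.5
Step 2: kB*T = 1.381e-23 * 1159.0 = 1.601e-20
Step 3: <E> = 4.5 * 1.601e-20 = 7.203e-20 J

7.203e-20


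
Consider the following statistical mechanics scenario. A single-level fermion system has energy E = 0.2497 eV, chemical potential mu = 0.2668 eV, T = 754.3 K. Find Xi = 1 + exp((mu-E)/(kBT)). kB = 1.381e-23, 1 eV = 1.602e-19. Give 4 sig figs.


Step 1: (mu - E) = 0.2668 - 0.2497 = 0.0171 eV
Step 2: x = (mu-E)*eV/(kB*T) = 0.0171*1.602e-19/(1.381e-23*754.3) = 0.263
Step 3: exp(x) = 1.301
Step 4: Xi = 1 + 1.301 = 2.301

2.301


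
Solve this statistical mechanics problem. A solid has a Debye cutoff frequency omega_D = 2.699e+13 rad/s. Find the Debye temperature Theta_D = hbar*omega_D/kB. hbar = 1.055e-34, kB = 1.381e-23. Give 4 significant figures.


Step 1: hbar*omega_D = 1.055e-34 * 2.699e+13 = 2.847e-21 J
Step 2: Theta_D = 2.847e-21 / 1.381e-23
Step 3: Theta_D = 206.2 K

206.2


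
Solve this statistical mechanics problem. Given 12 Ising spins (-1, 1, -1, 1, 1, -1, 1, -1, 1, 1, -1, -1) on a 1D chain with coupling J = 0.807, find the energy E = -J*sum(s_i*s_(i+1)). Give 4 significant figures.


Step 1: Nearest-neighbor products: -1, -1, -1, 1, -1, -1, -1, -1, 1, -1, 1
Step 2: Sum of products = -5
Step 3: E = -0.807 * -5 = 4.035

4.035


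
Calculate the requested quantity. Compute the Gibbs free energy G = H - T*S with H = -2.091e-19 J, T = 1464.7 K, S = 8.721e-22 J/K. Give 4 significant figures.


Step 1: T*S = 1464.7 * 8.721e-22 = 1.277e-18 J
Step 2: G = H - T*S = -2.091e-19 - 1.277e-18
Step 3: G = -1.486e-18 J

-1.486e-18


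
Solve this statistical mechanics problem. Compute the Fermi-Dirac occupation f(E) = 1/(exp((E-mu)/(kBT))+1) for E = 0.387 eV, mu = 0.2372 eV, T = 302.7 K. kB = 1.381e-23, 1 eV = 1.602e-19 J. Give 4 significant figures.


Step 1: (E - mu) = 0.387 - 0.2372 = 0.1498 eV
Step 2: Convert: (E-mu)*eV = 2.4e-20 J
Step 3: x = (E-mu)*eV/(kB*T) = 5.741
Step 4: f = 1/(exp(5.741)+1) = 0.003202

0.003202


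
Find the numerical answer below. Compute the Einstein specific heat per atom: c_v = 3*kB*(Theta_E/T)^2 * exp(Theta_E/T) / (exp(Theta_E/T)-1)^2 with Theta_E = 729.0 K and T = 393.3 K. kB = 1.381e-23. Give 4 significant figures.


Step 1: x = Theta_E/T = 729.0/393.3 = 1.854
Step 2: x^2 = 3.436
Step 3: exp(x) = 6.382
Step 4: c_v = 3*1.381e-23*3.436*6.382/(6.382-1)^2 = 3.136e-23

3.136e-23


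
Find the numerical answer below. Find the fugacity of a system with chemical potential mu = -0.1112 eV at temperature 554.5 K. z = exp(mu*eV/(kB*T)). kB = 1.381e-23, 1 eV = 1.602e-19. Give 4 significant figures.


Step 1: Convert mu to Joules: -0.1112*1.602e-19 = -1.781e-20 J
Step 2: kB*T = 1.381e-23*554.5 = 7.658e-21 J
Step 3: mu/(kB*T) = -2.326
Step 4: z = exp(-2.326) = 0.09765

0.09765


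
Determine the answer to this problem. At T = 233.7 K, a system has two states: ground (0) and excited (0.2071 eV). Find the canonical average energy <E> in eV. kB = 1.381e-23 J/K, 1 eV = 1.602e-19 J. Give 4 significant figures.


Step 1: beta*E = 0.2071*1.602e-19/(1.381e-23*233.7) = 10.28
Step 2: exp(-beta*E) = 3.431e-05
Step 3: <E> = 0.2071*3.431e-05/(1+3.431e-05) = 7.106e-06 eV

7.106e-06


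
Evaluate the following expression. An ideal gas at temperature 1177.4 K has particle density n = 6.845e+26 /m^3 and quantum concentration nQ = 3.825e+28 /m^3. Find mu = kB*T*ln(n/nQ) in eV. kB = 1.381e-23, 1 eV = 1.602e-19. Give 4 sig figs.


Step 1: n/nQ = 6.845e+26/3.825e+28 = 0.0179
Step 2: ln(n/nQ) = -4.023
Step 3: mu = kB*T*ln(n/nQ) = 1.626e-20*-4.023 = -6.542e-20 J
Step 4: Convert to eV: -6.542e-20/1.602e-19 = -0.4083 eV

-0.4083


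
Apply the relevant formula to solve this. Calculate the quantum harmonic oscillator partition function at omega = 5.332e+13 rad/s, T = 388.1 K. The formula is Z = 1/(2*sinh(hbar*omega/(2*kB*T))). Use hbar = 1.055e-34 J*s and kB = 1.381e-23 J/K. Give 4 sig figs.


Step 1: Compute x = hbar*omega/(kB*T) = 1.055e-34*5.332e+13/(1.381e-23*388.1) = 1.05
Step 2: x/2 = 0.5248
Step 3: sinh(x/2) = 0.5492
Step 4: Z = 1/(2*0.5492) = 0.9104

0.9104


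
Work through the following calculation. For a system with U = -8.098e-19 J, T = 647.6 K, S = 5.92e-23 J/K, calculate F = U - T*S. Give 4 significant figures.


Step 1: T*S = 647.6 * 5.92e-23 = 3.834e-20 J
Step 2: F = U - T*S = -8.098e-19 - 3.834e-20
Step 3: F = -8.481e-19 J

-8.481e-19


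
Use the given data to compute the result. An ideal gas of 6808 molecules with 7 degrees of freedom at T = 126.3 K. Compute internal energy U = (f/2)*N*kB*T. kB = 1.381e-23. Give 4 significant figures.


Step 1: f/2 = 7/2 = 3.5
Step 2: N*kB*T = 6808*1.381e-23*126.3 = 1.187e-17
Step 3: U = 3.5 * 1.187e-17 = 4.156e-17 J

4.156e-17


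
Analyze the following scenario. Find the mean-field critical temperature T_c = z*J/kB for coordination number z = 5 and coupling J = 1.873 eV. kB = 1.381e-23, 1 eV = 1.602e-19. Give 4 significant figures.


Step 1: z*J = 5*1.873 = 9.365 eV
Step 2: Convert to Joules: 9.365*1.602e-19 = 1.5e-18 J
Step 3: T_c = 1.5e-18 / 1.381e-23 = 1.086e+05 K

1.086e+05


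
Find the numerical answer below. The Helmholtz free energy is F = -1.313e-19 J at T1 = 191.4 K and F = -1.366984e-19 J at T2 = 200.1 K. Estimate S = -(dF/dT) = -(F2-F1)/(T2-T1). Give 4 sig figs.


Step 1: dF = F2 - F1 = -1.366984e-19 - (-1.313e-19) = -5.3984e-21 J
Step 2: dT = T2 - T1 = 200.1 - 191.4 = 8.7 K
Step 3: S = -dF/dT = -(-5.3984e-21)/8.7 = 6.205e-22 J/K

6.205e-22


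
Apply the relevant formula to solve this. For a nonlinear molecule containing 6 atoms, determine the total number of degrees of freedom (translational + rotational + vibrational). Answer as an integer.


Step 1: Translational DOF = 3
Step 2: Rotational DOF (nonlinear) = 3
Step 3: Vibrational DOF = 3*6 - 6 = 12
Step 4: Total = 3 + 3 + 12 = 18

18


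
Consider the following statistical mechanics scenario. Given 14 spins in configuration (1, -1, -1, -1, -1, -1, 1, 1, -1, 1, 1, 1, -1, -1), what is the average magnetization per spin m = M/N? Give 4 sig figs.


Step 1: Count up spins (+1): 6, down spins (-1): 8
Step 2: Total magnetization M = 6 - 8 = -2
Step 3: m = M/N = -2/14 = -0.1429

-0.1429


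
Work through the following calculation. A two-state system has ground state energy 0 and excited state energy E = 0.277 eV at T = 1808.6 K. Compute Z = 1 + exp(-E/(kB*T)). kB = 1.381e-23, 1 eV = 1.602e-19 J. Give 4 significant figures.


Step 1: Compute beta*E = E*eV/(kB*T) = 0.277*1.602e-19/(1.381e-23*1808.6) = 1.777
Step 2: exp(-beta*E) = exp(-1.777) = 0.1692
Step 3: Z = 1 + 0.1692 = 1.169

1.169


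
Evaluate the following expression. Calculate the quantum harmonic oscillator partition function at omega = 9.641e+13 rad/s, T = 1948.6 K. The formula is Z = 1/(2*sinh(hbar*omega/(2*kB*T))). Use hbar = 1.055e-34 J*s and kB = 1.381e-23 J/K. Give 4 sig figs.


Step 1: Compute x = hbar*omega/(kB*T) = 1.055e-34*9.641e+13/(1.381e-23*1948.6) = 0.378
Step 2: x/2 = 0.189
Step 3: sinh(x/2) = 0.1901
Step 4: Z = 1/(2*0.1901) = 2.63

2.63


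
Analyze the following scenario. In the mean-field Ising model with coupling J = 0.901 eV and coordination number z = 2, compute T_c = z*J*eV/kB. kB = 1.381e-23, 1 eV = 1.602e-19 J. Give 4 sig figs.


Step 1: z*J = 2*0.901 = 1.802 eV
Step 2: Convert to Joules: 1.802*1.602e-19 = 2.887e-19 J
Step 3: T_c = 2.887e-19 / 1.381e-23 = 2.09e+04 K

2.09e+04


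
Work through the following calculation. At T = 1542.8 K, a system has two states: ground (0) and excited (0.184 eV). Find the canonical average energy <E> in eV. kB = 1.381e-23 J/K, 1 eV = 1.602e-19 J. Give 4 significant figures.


Step 1: beta*E = 0.184*1.602e-19/(1.381e-23*1542.8) = 1.383
Step 2: exp(-beta*E) = 0.2507
Step 3: <E> = 0.184*0.2507/(1+0.2507) = 0.03688 eV

0.03688


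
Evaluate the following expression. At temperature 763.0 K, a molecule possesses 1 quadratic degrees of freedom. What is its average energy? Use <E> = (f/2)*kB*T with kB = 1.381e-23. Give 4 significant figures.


Step 1: f/2 = 1/2 = 0.5
Step 2: kB*T = 1.381e-23 * 763.0 = 1.054e-20
Step 3: <E> = 0.5 * 1.054e-20 = 5.269e-21 J

5.269e-21


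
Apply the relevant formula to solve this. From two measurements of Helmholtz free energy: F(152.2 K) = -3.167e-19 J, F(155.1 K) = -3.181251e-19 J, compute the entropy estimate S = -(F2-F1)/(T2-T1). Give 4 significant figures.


Step 1: dF = F2 - F1 = -3.181251e-19 - (-3.167e-19) = -1.4251e-21 J
Step 2: dT = T2 - T1 = 155.1 - 152.2 = 2.9 K
Step 3: S = -dF/dT = -(-1.4251e-21)/2.9 = 4.914e-22 J/K

4.914e-22


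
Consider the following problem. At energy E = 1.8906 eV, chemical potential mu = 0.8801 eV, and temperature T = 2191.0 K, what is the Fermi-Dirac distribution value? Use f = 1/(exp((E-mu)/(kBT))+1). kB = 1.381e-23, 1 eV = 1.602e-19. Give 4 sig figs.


Step 1: (E - mu) = 1.8906 - 0.8801 = 1.01 eV
Step 2: Convert: (E-mu)*eV = 1.619e-19 J
Step 3: x = (E-mu)*eV/(kB*T) = 5.35
Step 4: f = 1/(exp(5.35)+1) = 0.004725

0.004725


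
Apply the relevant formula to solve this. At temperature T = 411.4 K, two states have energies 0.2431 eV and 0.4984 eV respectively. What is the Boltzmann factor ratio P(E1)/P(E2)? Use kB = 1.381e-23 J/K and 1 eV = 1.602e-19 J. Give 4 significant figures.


Step 1: Compute energy difference dE = E1 - E2 = 0.2431 - 0.4984 = -0.2553 eV
Step 2: Convert to Joules: dE_J = -0.2553 * 1.602e-19 = -4.09e-20 J
Step 3: Compute exponent = -dE_J / (kB * T) = -(-4.09e-20) / (1.381e-23 * 411.4) = 7.199
Step 4: P(E1)/P(E2) = exp(7.199) = 1338

1338


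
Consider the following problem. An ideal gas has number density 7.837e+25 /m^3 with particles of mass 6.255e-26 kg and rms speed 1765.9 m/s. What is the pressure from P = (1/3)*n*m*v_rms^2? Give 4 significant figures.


Step 1: v_rms^2 = 1765.9^2 = 3.118e+06
Step 2: n*m = 7.837e+25*6.255e-26 = 4.902
Step 3: P = (1/3)*4.902*3.118e+06 = 5.096e+06 Pa

5.096e+06


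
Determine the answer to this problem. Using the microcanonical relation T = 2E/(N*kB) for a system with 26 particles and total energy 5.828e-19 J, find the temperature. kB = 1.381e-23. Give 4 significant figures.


Step 1: Numerator = 2*E = 2*5.828e-19 = 1.166e-18 J
Step 2: Denominator = N*kB = 26*1.381e-23 = 3.591e-22
Step 3: T = 1.166e-18 / 3.591e-22 = 3246 K

3246


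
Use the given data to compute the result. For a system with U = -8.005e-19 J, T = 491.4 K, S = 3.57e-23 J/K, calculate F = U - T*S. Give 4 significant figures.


Step 1: T*S = 491.4 * 3.57e-23 = 1.754e-20 J
Step 2: F = U - T*S = -8.005e-19 - 1.754e-20
Step 3: F = -8.18e-19 J

-8.18e-19


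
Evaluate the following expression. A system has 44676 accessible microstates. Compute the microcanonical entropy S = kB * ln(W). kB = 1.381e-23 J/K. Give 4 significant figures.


Step 1: ln(W) = ln(44676) = 10.71
Step 2: S = kB * ln(W) = 1.381e-23 * 10.71
Step 3: S = 1.479e-22 J/K

1.479e-22
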